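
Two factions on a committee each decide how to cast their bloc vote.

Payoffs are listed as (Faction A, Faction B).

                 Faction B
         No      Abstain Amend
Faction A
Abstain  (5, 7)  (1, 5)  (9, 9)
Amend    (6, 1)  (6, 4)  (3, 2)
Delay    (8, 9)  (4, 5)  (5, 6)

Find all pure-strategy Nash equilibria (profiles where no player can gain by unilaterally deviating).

(Abstain, No): Faction A can switch to Amend (5 → 6). Not NE.
(Abstain, Abstain): Faction A can switch to Amend (1 → 6). Not NE.
(Abstain, Amend): Faction A gets 9, best alternative 5; Faction B gets 9, best alternative 7. No profitable deviation — NE.
(Amend, No): Faction A can switch to Delay (6 → 8). Not NE.
(Amend, Abstain): Faction A gets 6, best alternative 4; Faction B gets 4, best alternative 2. No profitable deviation — NE.
(Amend, Amend): Faction A can switch to Abstain (3 → 9). Not NE.
(Delay, No): Faction A gets 8, best alternative 6; Faction B gets 9, best alternative 6. No profitable deviation — NE.
(Delay, Abstain): Faction A can switch to Amend (4 → 6). Not NE.
(Delay, Amend): Faction A can switch to Abstain (5 → 9). Not NE.

The pure Nash equilibria are (Abstain, Amend) and (Amend, Abstain) and (Delay, No).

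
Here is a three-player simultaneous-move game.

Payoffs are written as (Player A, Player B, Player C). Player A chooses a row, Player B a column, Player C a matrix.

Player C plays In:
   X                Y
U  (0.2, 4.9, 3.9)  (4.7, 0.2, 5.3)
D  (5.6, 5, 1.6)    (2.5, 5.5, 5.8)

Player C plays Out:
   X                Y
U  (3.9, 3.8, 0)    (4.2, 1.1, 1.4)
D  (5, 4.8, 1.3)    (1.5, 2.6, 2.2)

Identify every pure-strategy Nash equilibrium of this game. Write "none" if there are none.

For each player, find the best response to each opponent profile; mutual best responses are the pure NE.
Player A against (X, In): payoffs 0.2, 5.6 → best response D.
Player A against (X, Out): payoffs 3.9, 5 → best response D.
Player A against (Y, In): payoffs 4.7, 2.5 → best response U.
Player A against (Y, Out): payoffs 4.2, 1.5 → best response U.
Player B against (U, In): payoffs 4.9, 0.2 → best response X.
Player B against (U, Out): payoffs 3.8, 1.1 → best response X.
Player B against (D, In): payoffs 5, 5.5 → best response Y.
Player B against (D, Out): payoffs 4.8, 2.6 → best response X.
Player C against (U, X): payoffs 3.9, 0 → best response In.
Player C against (U, Y): payoffs 5.3, 1.4 → best response In.
Player C against (D, X): payoffs 1.6, 1.3 → best response In.
Player C against (D, Y): payoffs 5.8, 2.2 → best response In.
No profile is a mutual best response for all players.

none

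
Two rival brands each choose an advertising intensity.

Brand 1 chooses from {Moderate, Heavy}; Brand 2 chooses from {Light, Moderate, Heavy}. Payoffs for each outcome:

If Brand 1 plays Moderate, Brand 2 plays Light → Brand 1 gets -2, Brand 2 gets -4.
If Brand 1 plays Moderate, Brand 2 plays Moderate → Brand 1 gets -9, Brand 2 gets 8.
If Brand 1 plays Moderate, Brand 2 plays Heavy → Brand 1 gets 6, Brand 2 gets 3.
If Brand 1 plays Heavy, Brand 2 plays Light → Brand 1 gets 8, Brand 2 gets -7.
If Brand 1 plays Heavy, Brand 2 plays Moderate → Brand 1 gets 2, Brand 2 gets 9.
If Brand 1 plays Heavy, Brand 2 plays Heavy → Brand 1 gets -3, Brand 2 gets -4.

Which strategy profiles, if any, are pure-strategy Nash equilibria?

Pure NE: (Heavy, Moderate)

Brand 1 against Light: payoffs -2, 8 → best response Heavy.
Brand 1 against Moderate: payoffs -9, 2 → best response Heavy.
Brand 1 against Heavy: payoffs 6, -3 → best response Moderate.
Brand 2 against Moderate: payoffs -4, 8, 3 → best response Moderate.
Brand 2 against Heavy: payoffs -7, 9, -4 → best response Moderate.
Mutual best responses: (Heavy, Moderate).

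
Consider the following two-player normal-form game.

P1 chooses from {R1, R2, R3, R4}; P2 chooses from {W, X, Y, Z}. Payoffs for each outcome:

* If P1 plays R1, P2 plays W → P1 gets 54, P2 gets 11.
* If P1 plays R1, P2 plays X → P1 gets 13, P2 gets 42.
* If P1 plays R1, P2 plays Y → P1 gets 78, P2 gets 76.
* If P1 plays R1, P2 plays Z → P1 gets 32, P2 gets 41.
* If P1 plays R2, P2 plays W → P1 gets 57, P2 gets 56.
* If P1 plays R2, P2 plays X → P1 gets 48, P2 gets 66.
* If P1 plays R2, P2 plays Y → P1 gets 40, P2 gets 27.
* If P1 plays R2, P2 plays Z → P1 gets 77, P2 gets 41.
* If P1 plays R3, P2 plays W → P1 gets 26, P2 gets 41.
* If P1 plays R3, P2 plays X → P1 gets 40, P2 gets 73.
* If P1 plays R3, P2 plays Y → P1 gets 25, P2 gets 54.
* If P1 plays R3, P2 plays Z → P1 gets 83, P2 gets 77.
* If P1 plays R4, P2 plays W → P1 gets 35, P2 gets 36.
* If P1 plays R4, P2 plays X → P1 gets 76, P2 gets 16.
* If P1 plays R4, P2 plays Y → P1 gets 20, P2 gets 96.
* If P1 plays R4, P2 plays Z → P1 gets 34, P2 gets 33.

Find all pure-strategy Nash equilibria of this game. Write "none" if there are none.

For each player, find the best response to each opponent profile; mutual best responses are the pure NE.
P1 against W: payoffs 54, 57, 26, 35 → best response R2.
P1 against X: payoffs 13, 48, 40, 76 → best response R4.
P1 against Y: payoffs 78, 40, 25, 20 → best response R1.
P1 against Z: payoffs 32, 77, 83, 34 → best response R3.
P2 against R1: payoffs 11, 42, 76, 41 → best response Y.
P2 against R2: payoffs 56, 66, 27, 41 → best response X.
P2 against R3: payoffs 41, 73, 54, 77 → best response Z.
P2 against R4: payoffs 36, 16, 96, 33 → best response Y.
Mutual best responses: (R1, Y); (R3, Z).

(R1, Y); (R3, Z)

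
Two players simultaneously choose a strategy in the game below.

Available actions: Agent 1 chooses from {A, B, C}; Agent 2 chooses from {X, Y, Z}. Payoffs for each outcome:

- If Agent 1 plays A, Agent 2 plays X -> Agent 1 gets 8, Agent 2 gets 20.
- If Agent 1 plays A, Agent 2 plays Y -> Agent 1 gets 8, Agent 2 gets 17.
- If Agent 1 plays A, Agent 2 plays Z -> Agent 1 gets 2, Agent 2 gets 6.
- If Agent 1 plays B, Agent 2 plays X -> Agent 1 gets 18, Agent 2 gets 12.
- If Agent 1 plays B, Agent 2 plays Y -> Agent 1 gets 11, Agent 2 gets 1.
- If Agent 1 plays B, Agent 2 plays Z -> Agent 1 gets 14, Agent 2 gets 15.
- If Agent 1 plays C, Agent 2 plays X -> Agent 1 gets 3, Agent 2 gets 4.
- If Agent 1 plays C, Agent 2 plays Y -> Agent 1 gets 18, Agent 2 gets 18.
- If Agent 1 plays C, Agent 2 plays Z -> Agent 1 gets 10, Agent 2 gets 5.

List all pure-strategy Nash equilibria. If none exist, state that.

Agent 1 against X: payoffs 8, 18, 3 → best response B.
Agent 1 against Y: payoffs 8, 11, 18 → best response C.
Agent 1 against Z: payoffs 2, 14, 10 → best response B.
Agent 2 against A: payoffs 20, 17, 6 → best response X.
Agent 2 against B: payoffs 12, 1, 15 → best response Z.
Agent 2 against C: payoffs 4, 18, 5 → best response Y.
Mutual best responses: (B, Z); (C, Y).

Pure-strategy Nash equilibria: (B, Z); (C, Y)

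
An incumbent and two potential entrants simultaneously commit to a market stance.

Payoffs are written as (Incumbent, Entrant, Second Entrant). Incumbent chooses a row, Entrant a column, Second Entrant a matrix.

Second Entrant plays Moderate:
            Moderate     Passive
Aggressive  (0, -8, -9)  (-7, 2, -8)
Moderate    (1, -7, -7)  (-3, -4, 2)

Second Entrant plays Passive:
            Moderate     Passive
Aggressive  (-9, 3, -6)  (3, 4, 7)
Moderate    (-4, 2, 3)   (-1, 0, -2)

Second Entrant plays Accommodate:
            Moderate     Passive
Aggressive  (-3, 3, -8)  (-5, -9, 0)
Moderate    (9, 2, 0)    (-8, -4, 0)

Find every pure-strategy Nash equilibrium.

(Aggressive, Moderate, Moderate): Incumbent can switch to Moderate (0 → 1). Not NE.
(Aggressive, Moderate, Passive): Incumbent can switch to Moderate (-9 → -4). Not NE.
(Aggressive, Moderate, Accommodate): Incumbent can switch to Moderate (-3 → 9). Not NE.
(Aggressive, Passive, Moderate): Incumbent can switch to Moderate (-7 → -3). Not NE.
(Aggressive, Passive, Passive): Incumbent gets 3, best alternative -1; Entrant gets 4, best alternative 3; Second Entrant gets 7, best alternative 0. No profitable deviation — NE.
(Aggressive, Passive, Accommodate): Entrant can switch to Moderate (-9 → 3). Not NE.
(Moderate, Moderate, Moderate): Entrant can switch to Passive (-7 → -4). Not NE.
(Moderate, Moderate, Passive): Incumbent gets -4, best alternative -9; Entrant gets 2, best alternative 0; Second Entrant gets 3, best alternative 0. No profitable deviation — NE.
(Moderate, Moderate, Accommodate): Second Entrant can switch to Passive (0 → 3). Not NE.
(Moderate, Passive, Moderate): Incumbent gets -3, best alternative -7; Entrant gets -4, best alternative -7; Second Entrant gets 2, best alternative 0. No profitable deviation — NE.
(Moderate, Passive, Passive): Incumbent can switch to Aggressive (-1 → 3). Not NE.
(Moderate, Passive, Accommodate): Incumbent can switch to Aggressive (-8 → -5). Not NE.

(Aggressive, Passive, Passive), (Moderate, Moderate, Passive), (Moderate, Passive, Moderate)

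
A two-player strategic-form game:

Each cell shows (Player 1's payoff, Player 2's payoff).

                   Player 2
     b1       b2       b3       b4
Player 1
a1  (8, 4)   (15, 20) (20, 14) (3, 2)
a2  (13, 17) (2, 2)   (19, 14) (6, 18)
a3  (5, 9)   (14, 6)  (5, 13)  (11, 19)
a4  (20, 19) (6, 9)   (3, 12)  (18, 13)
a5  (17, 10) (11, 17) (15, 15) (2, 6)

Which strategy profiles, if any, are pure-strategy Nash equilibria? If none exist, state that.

The pure Nash equilibria are (a1, b2); (a4, b1).

(a1, b1): Player 1 can switch to a2 (8 → 13). Not NE.
(a1, b2): Player 1 gets 15, best alternative 14; Player 2 gets 20, best alternative 14. No profitable deviation — NE.
(a1, b3): Player 2 can switch to b2 (14 → 20). Not NE.
(a1, b4): Player 1 can switch to a2 (3 → 6). Not NE.
(a2, b1): Player 1 can switch to a4 (13 → 20). Not NE.
(a2, b2): Player 1 can switch to a1 (2 → 15). Not NE.
(a2, b3): Player 1 can switch to a1 (19 → 20). Not NE.
(a2, b4): Player 1 can switch to a3 (6 → 11). Not NE.
(a3, b1): Player 1 can switch to a1 (5 → 8). Not NE.
(a4, b1): Player 1 gets 20, best alternative 17; Player 2 gets 19, best alternative 13. No profitable deviation — NE.
(The remaining 10 profiles each have a profitable deviation by the same check.)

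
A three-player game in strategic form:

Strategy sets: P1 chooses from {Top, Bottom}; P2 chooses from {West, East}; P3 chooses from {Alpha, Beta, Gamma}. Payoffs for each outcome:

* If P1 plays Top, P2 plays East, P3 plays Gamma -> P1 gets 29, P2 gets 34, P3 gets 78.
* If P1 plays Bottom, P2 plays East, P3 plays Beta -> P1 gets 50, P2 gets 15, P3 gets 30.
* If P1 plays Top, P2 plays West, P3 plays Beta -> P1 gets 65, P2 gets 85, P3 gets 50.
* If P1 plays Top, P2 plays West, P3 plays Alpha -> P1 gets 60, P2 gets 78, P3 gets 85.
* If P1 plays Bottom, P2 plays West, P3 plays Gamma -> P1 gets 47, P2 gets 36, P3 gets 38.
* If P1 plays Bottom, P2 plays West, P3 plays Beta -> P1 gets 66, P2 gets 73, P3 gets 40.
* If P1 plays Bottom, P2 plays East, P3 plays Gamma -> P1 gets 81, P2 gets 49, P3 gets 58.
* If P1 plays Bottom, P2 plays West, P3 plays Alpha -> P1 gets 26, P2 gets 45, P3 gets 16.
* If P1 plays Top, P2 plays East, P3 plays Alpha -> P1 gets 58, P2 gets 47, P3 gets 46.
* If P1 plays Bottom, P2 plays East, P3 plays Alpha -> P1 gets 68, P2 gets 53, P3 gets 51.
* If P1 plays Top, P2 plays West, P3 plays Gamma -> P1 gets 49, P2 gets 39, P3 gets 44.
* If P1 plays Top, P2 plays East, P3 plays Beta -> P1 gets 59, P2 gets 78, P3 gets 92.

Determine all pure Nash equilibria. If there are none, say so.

Mark each player's best response to every combination of opponents' strategies; a profile where every player is best-responding is a pure Nash equilibrium.
P1 against (West, Alpha): payoffs 60, 26 → best response Top.
P1 against (West, Beta): payoffs 65, 66 → best response Bottom.
P1 against (West, Gamma): payoffs 49, 47 → best response Top.
P1 against (East, Alpha): payoffs 58, 68 → best response Bottom.
P1 against (East, Beta): payoffs 59, 50 → best response Top.
P1 against (East, Gamma): payoffs 29, 81 → best response Bottom.
P2 against (Top, Alpha): payoffs 78, 47 → best response West.
P2 against (Top, Beta): payoffs 85, 78 → best response West.
P2 against (Top, Gamma): payoffs 39, 34 → best response West.
P2 against (Bottom, Alpha): payoffs 45, 53 → best response East.
P2 against (Bottom, Beta): payoffs 73, 15 → best response West.
P2 against (Bottom, Gamma): payoffs 36, 49 → best response East.
P3 against (Top, West): payoffs 85, 50, 44 → best response Alpha.
P3 against (Top, East): payoffs 46, 92, 78 → best response Beta.
P3 against (Bottom, West): payoffs 16, 40, 38 → best response Beta.
P3 against (Bottom, East): payoffs 51, 30, 58 → best response Gamma.
Mutual best responses: (Top, West, Alpha); (Bottom, West, Beta); (Bottom, East, Gamma).

(Top, West, Alpha); (Bottom, West, Beta); (Bottom, East, Gamma)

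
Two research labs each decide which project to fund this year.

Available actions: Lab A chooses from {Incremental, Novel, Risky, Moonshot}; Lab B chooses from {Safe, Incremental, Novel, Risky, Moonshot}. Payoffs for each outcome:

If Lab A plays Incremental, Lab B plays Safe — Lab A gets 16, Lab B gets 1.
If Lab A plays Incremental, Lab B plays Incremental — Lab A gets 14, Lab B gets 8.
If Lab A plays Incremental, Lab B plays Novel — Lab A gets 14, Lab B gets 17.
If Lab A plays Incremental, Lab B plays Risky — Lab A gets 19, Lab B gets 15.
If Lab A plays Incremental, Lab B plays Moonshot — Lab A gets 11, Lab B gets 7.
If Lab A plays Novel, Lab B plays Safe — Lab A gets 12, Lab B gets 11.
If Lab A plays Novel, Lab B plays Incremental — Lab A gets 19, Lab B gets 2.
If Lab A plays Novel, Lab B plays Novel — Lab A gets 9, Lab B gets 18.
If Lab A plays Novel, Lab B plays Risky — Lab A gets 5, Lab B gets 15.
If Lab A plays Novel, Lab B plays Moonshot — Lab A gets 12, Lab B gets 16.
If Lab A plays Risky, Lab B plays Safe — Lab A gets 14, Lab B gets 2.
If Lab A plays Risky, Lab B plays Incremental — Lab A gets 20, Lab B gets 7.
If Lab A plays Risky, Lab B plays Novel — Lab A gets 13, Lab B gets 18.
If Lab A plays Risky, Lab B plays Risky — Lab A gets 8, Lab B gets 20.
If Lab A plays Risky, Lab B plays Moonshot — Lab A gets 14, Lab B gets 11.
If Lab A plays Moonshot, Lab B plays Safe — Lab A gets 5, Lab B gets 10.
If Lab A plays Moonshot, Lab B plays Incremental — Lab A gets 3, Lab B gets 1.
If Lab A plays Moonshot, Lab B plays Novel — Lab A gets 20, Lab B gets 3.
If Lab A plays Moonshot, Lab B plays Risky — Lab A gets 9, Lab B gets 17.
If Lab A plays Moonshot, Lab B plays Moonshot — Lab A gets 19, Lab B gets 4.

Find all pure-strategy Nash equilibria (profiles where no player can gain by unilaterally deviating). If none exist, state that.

There is no pure-strategy Nash equilibrium.

For each player, find the best response to each opponent profile; mutual best responses are the pure NE.
Lab A against Safe: payoffs 16, 12, 14, 5 → best response Incremental.
Lab A against Incremental: payoffs 14, 19, 20, 3 → best response Risky.
Lab A against Novel: payoffs 14, 9, 13, 20 → best response Moonshot.
Lab A against Risky: payoffs 19, 5, 8, 9 → best response Incremental.
Lab A against Moonshot: payoffs 11, 12, 14, 19 → best response Moonshot.
Lab B against Incremental: payoffs 1, 8, 17, 15, 7 → best response Novel.
Lab B against Novel: payoffs 11, 2, 18, 15, 16 → best response Novel.
Lab B against Risky: payoffs 2, 7, 18, 20, 11 → best response Risky.
Lab B against Moonshot: payoffs 10, 1, 3, 17, 4 → best response Risky.
No profile is a mutual best response for all players.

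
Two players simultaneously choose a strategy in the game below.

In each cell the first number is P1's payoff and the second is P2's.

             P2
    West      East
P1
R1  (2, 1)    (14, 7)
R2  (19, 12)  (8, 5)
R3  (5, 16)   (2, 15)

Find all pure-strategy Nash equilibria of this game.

Check each profile: it is a Nash equilibrium iff no player can strictly gain by switching unilaterally.
(R1, West): P1 can switch to R2 (2 → 19). Not NE.
(R1, East): P1 gets 14, best alternative 8; P2 gets 7, best alternative 1. No profitable deviation — NE.
(R2, West): P1 gets 19, best alternative 5; P2 gets 12, best alternative 5. No profitable deviation — NE.
(R2, East): P1 can switch to R1 (8 → 14). Not NE.
(R3, West): P1 can switch to R2 (5 → 19). Not NE.
(R3, East): P1 can switch to R1 (2 → 14). Not NE.

(R1, East) and (R2, West)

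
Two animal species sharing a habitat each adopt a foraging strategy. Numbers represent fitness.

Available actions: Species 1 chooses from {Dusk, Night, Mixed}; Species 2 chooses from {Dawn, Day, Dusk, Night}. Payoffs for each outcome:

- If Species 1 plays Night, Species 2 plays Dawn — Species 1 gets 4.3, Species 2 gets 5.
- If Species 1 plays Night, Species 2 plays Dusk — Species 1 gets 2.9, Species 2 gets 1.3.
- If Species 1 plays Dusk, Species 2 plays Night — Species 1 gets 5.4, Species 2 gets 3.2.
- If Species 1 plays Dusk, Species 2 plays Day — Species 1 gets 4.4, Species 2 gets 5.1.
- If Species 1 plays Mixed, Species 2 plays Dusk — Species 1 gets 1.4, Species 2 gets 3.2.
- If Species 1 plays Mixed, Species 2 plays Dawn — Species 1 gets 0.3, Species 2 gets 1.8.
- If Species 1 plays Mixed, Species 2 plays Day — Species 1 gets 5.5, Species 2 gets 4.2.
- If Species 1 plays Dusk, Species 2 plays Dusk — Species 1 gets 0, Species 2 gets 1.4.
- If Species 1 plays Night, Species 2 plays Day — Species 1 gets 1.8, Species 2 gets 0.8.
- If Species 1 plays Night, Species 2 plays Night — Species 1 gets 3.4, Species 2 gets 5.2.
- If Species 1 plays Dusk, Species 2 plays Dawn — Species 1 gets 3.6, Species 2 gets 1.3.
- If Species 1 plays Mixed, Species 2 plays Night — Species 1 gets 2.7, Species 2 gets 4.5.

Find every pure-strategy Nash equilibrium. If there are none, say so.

Species 1 against Dawn: payoffs 3.6, 4.3, 0.3 → best response Night.
Species 1 against Day: payoffs 4.4, 1.8, 5.5 → best response Mixed.
Species 1 against Dusk: payoffs 0, 2.9, 1.4 → best response Night.
Species 1 against Night: payoffs 5.4, 3.4, 2.7 → best response Dusk.
Species 2 against Dusk: payoffs 1.3, 5.1, 1.4, 3.2 → best response Day.
Species 2 against Night: payoffs 5, 0.8, 1.3, 5.2 → best response Night.
Species 2 against Mixed: payoffs 1.8, 4.2, 3.2, 4.5 → best response Night.
No profile is a mutual best response for all players.

There is no pure-strategy Nash equilibrium.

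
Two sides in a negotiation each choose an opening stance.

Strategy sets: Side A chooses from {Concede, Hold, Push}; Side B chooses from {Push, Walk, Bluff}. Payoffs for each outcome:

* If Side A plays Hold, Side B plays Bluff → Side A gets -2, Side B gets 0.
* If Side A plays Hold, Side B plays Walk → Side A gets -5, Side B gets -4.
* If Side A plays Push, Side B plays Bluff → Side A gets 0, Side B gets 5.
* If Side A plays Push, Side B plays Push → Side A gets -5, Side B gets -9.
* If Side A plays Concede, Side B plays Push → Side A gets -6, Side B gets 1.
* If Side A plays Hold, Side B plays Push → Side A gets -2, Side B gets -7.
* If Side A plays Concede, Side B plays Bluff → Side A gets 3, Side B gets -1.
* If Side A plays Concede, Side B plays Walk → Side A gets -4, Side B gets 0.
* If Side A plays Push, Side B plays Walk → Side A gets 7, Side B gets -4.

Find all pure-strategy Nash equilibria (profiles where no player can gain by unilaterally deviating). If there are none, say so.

No pure-strategy Nash equilibrium.

Side A against Push: payoffs -6, -2, -5 → best response Hold.
Side A against Walk: payoffs -4, -5, 7 → best response Push.
Side A against Bluff: payoffs 3, -2, 0 → best response Concede.
Side B against Concede: payoffs 1, 0, -1 → best response Push.
Side B against Hold: payoffs -7, -4, 0 → best response Bluff.
Side B against Push: payoffs -9, -4, 5 → best response Bluff.
No profile is a mutual best response for all players.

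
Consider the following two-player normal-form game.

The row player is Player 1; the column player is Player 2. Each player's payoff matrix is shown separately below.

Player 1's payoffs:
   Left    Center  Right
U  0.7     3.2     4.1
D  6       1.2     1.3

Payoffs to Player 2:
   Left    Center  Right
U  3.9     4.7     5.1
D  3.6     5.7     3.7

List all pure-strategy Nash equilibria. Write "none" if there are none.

Player 1 against Left: payoffs 0.7, 6 → best response D.
Player 1 against Center: payoffs 3.2, 1.2 → best response U.
Player 1 against Right: payoffs 4.1, 1.3 → best response U.
Player 2 against U: payoffs 3.9, 4.7, 5.1 → best response Right.
Player 2 against D: payoffs 3.6, 5.7, 3.7 → best response Center.
Mutual best responses: (U, Right).

The unique pure-strategy Nash equilibrium is (U, Right).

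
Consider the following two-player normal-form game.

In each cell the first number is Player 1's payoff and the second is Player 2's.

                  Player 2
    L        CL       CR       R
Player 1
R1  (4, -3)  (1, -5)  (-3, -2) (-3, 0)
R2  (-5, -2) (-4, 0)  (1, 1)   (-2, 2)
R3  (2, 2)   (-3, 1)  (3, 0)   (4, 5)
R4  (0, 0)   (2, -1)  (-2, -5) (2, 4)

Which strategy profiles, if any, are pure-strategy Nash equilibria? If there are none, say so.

Pure NE: (R3, R)

(R1, L): Player 2 can switch to CR (-3 → -2). Not NE.
(R1, CL): Player 1 can switch to R4 (1 → 2). Not NE.
(R1, CR): Player 1 can switch to R2 (-3 → 1). Not NE.
(R1, R): Player 1 can switch to R2 (-3 → -2). Not NE.
(R2, L): Player 1 can switch to R1 (-5 → 4). Not NE.
(R2, CL): Player 1 can switch to R1 (-4 → 1). Not NE.
(R2, CR): Player 1 can switch to R3 (1 → 3). Not NE.
(R2, R): Player 1 can switch to R3 (-2 → 4). Not NE.
(R3, R): Player 1 gets 4, best alternative 2; Player 2 gets 5, best alternative 2. No profitable deviation — NE.
(The remaining 7 profiles each have a profitable deviation by the same check.)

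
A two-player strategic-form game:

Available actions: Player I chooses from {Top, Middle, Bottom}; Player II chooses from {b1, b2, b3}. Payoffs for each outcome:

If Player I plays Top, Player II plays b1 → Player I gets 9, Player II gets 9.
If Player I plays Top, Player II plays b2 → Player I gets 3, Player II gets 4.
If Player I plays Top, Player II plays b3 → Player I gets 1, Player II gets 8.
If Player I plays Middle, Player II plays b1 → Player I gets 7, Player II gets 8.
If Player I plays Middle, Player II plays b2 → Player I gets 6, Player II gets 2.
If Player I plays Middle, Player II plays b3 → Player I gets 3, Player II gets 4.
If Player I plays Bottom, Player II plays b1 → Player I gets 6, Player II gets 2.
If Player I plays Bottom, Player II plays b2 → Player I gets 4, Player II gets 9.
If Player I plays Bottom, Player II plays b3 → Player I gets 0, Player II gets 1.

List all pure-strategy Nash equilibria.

The unique pure-strategy Nash equilibrium is (Top, b1).

Player I against b1: payoffs 9, 7, 6 → best response Top.
Player I against b2: payoffs 3, 6, 4 → best response Middle.
Player I against b3: payoffs 1, 3, 0 → best response Middle.
Player II against Top: payoffs 9, 4, 8 → best response b1.
Player II against Middle: payoffs 8, 2, 4 → best response b1.
Player II against Bottom: payoffs 2, 9, 1 → best response b2.
Mutual best responses: (Top, b1).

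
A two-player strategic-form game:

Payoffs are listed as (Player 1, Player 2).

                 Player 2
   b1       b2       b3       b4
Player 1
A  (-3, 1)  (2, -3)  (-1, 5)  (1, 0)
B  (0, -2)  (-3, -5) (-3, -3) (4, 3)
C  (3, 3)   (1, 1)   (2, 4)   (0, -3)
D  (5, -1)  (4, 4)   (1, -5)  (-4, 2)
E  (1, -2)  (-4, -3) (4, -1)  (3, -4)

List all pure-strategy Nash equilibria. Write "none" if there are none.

Pure-strategy Nash equilibria: (B, b4); (D, b2); (E, b3)

For each player, find the best response to each opponent profile; mutual best responses are the pure NE.
Player 1 against b1: payoffs -3, 0, 3, 5, 1 → best response D.
Player 1 against b2: payoffs 2, -3, 1, 4, -4 → best response D.
Player 1 against b3: payoffs -1, -3, 2, 1, 4 → best response E.
Player 1 against b4: payoffs 1, 4, 0, -4, 3 → best response B.
Player 2 against A: payoffs 1, -3, 5, 0 → best response b3.
Player 2 against B: payoffs -2, -5, -3, 3 → best response b4.
Player 2 against C: payoffs 3, 1, 4, -3 → best response b3.
Player 2 against D: payoffs -1, 4, -5, 2 → best response b2.
Player 2 against E: payoffs -2, -3, -1, -4 → best response b3.
Mutual best responses: (B, b4); (D, b2); (E, b3).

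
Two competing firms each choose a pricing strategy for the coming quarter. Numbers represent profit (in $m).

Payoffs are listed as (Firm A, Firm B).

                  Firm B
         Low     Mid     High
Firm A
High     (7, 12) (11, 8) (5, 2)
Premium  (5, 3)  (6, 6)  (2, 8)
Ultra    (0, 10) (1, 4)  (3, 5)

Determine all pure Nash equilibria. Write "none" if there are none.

Firm A against Low: payoffs 7, 5, 0 → best response High.
Firm A against Mid: payoffs 11, 6, 1 → best response High.
Firm A against High: payoffs 5, 2, 3 → best response High.
Firm B against High: payoffs 12, 8, 2 → best response Low.
Firm B against Premium: payoffs 3, 6, 8 → best response High.
Firm B against Ultra: payoffs 10, 4, 5 → best response Low.
Mutual best responses: (High, Low).

Pure NE: (High, Low)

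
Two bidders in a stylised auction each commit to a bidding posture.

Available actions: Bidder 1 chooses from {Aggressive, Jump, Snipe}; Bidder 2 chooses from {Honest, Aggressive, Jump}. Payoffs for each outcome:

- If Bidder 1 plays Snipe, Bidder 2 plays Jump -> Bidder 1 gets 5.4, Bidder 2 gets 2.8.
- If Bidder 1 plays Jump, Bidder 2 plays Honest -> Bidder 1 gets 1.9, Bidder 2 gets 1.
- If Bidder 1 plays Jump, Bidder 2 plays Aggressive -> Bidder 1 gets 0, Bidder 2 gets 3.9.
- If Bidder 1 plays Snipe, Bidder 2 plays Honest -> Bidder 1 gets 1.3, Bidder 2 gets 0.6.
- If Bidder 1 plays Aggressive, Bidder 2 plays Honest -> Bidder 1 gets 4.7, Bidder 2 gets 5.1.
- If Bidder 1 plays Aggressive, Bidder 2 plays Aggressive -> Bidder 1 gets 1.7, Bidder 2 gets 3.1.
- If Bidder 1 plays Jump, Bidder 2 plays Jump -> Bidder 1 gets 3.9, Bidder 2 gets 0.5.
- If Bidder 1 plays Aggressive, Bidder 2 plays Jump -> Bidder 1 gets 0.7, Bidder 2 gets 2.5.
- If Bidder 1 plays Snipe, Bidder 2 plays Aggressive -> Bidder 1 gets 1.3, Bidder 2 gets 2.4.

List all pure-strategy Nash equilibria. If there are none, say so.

The pure Nash equilibria are (Aggressive, Honest); (Snipe, Jump).

Bidder 1 against Honest: payoffs 4.7, 1.9, 1.3 → best response Aggressive.
Bidder 1 against Aggressive: payoffs 1.7, 0, 1.3 → best response Aggressive.
Bidder 1 against Jump: payoffs 0.7, 3.9, 5.4 → best response Snipe.
Bidder 2 against Aggressive: payoffs 5.1, 3.1, 2.5 → best response Honest.
Bidder 2 against Jump: payoffs 1, 3.9, 0.5 → best response Aggressive.
Bidder 2 against Snipe: payoffs 0.6, 2.4, 2.8 → best response Jump.
Mutual best responses: (Aggressive, Honest); (Snipe, Jump).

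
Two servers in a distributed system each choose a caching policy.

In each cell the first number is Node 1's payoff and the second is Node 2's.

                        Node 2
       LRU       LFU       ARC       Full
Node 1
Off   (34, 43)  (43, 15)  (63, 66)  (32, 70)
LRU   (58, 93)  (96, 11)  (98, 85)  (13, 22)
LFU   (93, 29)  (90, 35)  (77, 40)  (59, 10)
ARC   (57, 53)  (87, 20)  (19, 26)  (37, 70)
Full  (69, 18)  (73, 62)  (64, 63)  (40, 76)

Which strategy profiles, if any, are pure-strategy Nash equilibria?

Node 1 against LRU: payoffs 34, 58, 93, 57, 69 → best response LFU.
Node 1 against LFU: payoffs 43, 96, 90, 87, 73 → best response LRU.
Node 1 against ARC: payoffs 63, 98, 77, 19, 64 → best response LRU.
Node 1 against Full: payoffs 32, 13, 59, 37, 40 → best response LFU.
Node 2 against Off: payoffs 43, 15, 66, 70 → best response Full.
Node 2 against LRU: payoffs 93, 11, 85, 22 → best response LRU.
Node 2 against LFU: payoffs 29, 35, 40, 10 → best response ARC.
Node 2 against ARC: payoffs 53, 20, 26, 70 → best response Full.
Node 2 against Full: payoffs 18, 62, 63, 76 → best response Full.
No profile is a mutual best response for all players.

This game has no pure Nash equilibrium.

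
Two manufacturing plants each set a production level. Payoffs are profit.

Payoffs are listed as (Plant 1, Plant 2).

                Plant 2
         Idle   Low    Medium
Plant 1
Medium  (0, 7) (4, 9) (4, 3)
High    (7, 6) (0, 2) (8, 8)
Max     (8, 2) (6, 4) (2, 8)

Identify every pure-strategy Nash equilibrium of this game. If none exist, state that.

(Medium, Idle): Plant 1 can switch to High (0 → 7). Not NE.
(Medium, Low): Plant 1 can switch to Max (4 → 6). Not NE.
(Medium, Medium): Plant 1 can switch to High (4 → 8). Not NE.
(High, Idle): Plant 1 can switch to Max (7 → 8). Not NE.
(High, Low): Plant 1 can switch to Medium (0 → 4). Not NE.
(High, Medium): Plant 1 gets 8, best alternative 4; Plant 2 gets 8, best alternative 6. No profitable deviation — NE.
(Max, Idle): Plant 2 can switch to Low (2 → 4). Not NE.
(Max, Low): Plant 2 can switch to Medium (4 → 8). Not NE.
(Max, Medium): Plant 1 can switch to Medium (2 → 4). Not NE.

Pure NE: (High, Medium)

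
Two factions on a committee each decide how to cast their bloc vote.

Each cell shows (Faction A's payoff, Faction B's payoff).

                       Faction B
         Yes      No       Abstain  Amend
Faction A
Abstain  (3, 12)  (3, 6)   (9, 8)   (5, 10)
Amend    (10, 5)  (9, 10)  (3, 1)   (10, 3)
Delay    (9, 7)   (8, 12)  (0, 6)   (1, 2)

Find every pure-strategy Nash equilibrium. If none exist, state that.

For each player, find the best response to each opponent profile; mutual best responses are the pure NE.
Faction A against Yes: payoffs 3, 10, 9 → best response Amend.
Faction A against No: payoffs 3, 9, 8 → best response Amend.
Faction A against Abstain: payoffs 9, 3, 0 → best response Abstain.
Faction A against Amend: payoffs 5, 10, 1 → best response Amend.
Faction B against Abstain: payoffs 12, 6, 8, 10 → best response Yes.
Faction B against Amend: payoffs 5, 10, 1, 3 → best response No.
Faction B against Delay: payoffs 7, 12, 6, 2 → best response No.
Mutual best responses: (Amend, No).

The unique pure-strategy Nash equilibrium is (Amend, No).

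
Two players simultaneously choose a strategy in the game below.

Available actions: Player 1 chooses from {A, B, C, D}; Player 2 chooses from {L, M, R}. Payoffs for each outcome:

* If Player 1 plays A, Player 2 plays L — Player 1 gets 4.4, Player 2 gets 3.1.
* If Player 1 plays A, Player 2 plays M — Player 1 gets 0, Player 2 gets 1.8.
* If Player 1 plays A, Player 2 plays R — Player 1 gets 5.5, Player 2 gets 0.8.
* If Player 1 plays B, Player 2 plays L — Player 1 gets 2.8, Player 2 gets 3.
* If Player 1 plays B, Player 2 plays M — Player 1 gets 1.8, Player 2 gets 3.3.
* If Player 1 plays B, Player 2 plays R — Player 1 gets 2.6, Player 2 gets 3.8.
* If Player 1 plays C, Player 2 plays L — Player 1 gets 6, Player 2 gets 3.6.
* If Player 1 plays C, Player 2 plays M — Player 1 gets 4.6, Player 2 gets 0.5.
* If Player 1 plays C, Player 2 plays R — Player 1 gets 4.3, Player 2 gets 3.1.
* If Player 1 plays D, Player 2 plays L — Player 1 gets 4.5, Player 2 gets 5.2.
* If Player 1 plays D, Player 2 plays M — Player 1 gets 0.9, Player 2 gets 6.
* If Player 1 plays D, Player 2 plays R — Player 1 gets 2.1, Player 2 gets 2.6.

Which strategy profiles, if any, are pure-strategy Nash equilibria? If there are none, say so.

Check each profile: it is a Nash equilibrium iff no player can strictly gain by switching unilaterally.
(A, L): Player 1 can switch to C (4.4 → 6). Not NE.
(A, M): Player 1 can switch to B (0 → 1.8). Not NE.
(A, R): Player 2 can switch to L (0.8 → 3.1). Not NE.
(B, L): Player 1 can switch to A (2.8 → 4.4). Not NE.
(B, M): Player 1 can switch to C (1.8 → 4.6). Not NE.
(B, R): Player 1 can switch to A (2.6 → 5.5). Not NE.
(C, L): Player 1 gets 6, best alternative 4.5; Player 2 gets 3.6, best alternative 3.1. No profitable deviation — NE.
(C, M): Player 2 can switch to L (0.5 → 3.6). Not NE.
(C, R): Player 1 can switch to A (4.3 → 5.5). Not NE.
(D, L): Player 1 can switch to C (4.5 → 6). Not NE.
(D, M): Player 1 can switch to B (0.9 → 1.8). Not NE.
(D, R): Player 1 can switch to A (2.1 → 5.5). Not NE.

The unique pure-strategy Nash equilibrium is (C, L).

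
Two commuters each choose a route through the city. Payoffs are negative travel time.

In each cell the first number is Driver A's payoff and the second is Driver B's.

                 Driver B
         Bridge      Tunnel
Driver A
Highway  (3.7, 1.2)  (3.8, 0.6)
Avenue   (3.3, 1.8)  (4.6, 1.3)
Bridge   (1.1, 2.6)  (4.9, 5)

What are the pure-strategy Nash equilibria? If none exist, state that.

(Highway, Bridge): Driver A gets 3.7, best alternative 3.3; Driver B gets 1.2, best alternative 0.6. No profitable deviation — NE.
(Highway, Tunnel): Driver A can switch to Avenue (3.8 → 4.6). Not NE.
(Avenue, Bridge): Driver A can switch to Highway (3.3 → 3.7). Not NE.
(Avenue, Tunnel): Driver A can switch to Bridge (4.6 → 4.9). Not NE.
(Bridge, Bridge): Driver A can switch to Highway (1.1 → 3.7). Not NE.
(Bridge, Tunnel): Driver A gets 4.9, best alternative 4.6; Driver B gets 5, best alternative 2.6. No profitable deviation — NE.

The pure Nash equilibria are (Highway, Bridge); (Bridge, Tunnel).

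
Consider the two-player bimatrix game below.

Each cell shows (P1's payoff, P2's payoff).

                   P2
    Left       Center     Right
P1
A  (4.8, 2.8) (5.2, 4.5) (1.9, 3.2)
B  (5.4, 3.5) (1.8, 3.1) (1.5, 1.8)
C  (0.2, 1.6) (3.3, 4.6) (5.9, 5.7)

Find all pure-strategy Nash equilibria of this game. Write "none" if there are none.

Pure-strategy Nash equilibria: (A, Center) and (B, Left) and (C, Right)

For each strategy profile, look for a profitable unilateral deviation.
(A, Left): P1 can switch to B (4.8 → 5.4). Not NE.
(A, Center): P1 gets 5.2, best alternative 3.3; P2 gets 4.5, best alternative 3.2. No profitable deviation — NE.
(A, Right): P1 can switch to C (1.9 → 5.9). Not NE.
(B, Left): P1 gets 5.4, best alternative 4.8; P2 gets 3.5, best alternative 3.1. No profitable deviation — NE.
(B, Center): P1 can switch to A (1.8 → 5.2). Not NE.
(B, Right): P1 can switch to A (1.5 → 1.9). Not NE.
(C, Left): P1 can switch to A (0.2 → 4.8). Not NE.
(C, Center): P1 can switch to A (3.3 → 5.2). Not NE.
(C, Right): P1 gets 5.9, best alternative 1.9; P2 gets 5.7, best alternative 4.6. No profitable deviation — NE.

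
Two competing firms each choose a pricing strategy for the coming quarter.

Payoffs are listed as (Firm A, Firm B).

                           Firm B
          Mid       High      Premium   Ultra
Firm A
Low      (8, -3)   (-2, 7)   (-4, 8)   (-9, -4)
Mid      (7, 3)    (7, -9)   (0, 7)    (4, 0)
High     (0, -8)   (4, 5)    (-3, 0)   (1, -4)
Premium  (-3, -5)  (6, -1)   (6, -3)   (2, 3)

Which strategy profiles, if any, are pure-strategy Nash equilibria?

Firm A against Mid: payoffs 8, 7, 0, -3 → best response Low.
Firm A against High: payoffs -2, 7, 4, 6 → best response Mid.
Firm A against Premium: payoffs -4, 0, -3, 6 → best response Premium.
Firm A against Ultra: payoffs -9, 4, 1, 2 → best response Mid.
Firm B against Low: payoffs -3, 7, 8, -4 → best response Premium.
Firm B against Mid: payoffs 3, -9, 7, 0 → best response Premium.
Firm B against High: payoffs -8, 5, 0, -4 → best response High.
Firm B against Premium: payoffs -5, -1, -3, 3 → best response Ultra.
No profile is a mutual best response for all players.

none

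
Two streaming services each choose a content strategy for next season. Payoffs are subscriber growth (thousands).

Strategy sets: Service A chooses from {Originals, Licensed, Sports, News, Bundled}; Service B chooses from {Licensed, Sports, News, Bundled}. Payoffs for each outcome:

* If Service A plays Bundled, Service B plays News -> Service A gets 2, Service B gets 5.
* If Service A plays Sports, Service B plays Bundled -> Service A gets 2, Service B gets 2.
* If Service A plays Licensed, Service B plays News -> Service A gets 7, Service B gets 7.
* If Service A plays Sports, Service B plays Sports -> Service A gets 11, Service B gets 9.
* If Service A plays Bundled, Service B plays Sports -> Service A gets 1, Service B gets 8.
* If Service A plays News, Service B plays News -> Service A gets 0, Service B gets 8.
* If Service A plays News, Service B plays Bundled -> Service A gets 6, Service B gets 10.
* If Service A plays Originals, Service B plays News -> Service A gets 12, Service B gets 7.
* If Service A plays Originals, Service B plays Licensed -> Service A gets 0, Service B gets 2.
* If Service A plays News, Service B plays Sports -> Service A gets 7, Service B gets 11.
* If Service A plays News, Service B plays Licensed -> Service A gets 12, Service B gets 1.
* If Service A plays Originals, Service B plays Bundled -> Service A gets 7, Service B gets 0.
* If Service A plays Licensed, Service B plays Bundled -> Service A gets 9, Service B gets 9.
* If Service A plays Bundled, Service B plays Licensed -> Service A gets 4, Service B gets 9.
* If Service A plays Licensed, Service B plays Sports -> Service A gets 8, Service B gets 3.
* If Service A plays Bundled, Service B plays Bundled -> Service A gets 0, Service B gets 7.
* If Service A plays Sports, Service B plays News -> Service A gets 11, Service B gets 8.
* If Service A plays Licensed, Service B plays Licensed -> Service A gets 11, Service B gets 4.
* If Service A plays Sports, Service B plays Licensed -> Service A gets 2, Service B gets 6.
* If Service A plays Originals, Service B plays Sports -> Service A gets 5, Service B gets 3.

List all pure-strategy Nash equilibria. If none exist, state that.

Service A against Licensed: payoffs 0, 11, 2, 12, 4 → best response News.
Service A against Sports: payoffs 5, 8, 11, 7, 1 → best response Sports.
Service A against News: payoffs 12, 7, 11, 0, 2 → best response Originals.
Service A against Bundled: payoffs 7, 9, 2, 6, 0 → best response Licensed.
Service B against Originals: payoffs 2, 3, 7, 0 → best response News.
Service B against Licensed: payoffs 4, 3, 7, 9 → best response Bundled.
Service B against Sports: payoffs 6, 9, 8, 2 → best response Sports.
Service B against News: payoffs 1, 11, 8, 10 → best response Sports.
Service B against Bundled: payoffs 9, 8, 5, 7 → best response Licensed.
Mutual best responses: (Originals, News); (Licensed, Bundled); (Sports, Sports).

(Originals, News) and (Licensed, Bundled) and (Sports, Sports)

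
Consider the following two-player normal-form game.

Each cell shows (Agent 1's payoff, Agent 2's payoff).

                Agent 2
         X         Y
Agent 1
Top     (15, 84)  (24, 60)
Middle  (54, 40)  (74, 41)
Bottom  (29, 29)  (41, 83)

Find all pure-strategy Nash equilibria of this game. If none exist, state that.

The unique pure-strategy Nash equilibrium is (Middle, Y).

Check each profile: it is a Nash equilibrium iff no player can strictly gain by switching unilaterally.
(Top, X): Agent 1 can switch to Middle (15 → 54). Not NE.
(Top, Y): Agent 1 can switch to Middle (24 → 74). Not NE.
(Middle, X): Agent 2 can switch to Y (40 → 41). Not NE.
(Middle, Y): Agent 1 gets 74, best alternative 41; Agent 2 gets 41, best alternative 40. No profitable deviation — NE.
(Bottom, X): Agent 1 can switch to Middle (29 → 54). Not NE.
(Bottom, Y): Agent 1 can switch to Middle (41 → 74). Not NE.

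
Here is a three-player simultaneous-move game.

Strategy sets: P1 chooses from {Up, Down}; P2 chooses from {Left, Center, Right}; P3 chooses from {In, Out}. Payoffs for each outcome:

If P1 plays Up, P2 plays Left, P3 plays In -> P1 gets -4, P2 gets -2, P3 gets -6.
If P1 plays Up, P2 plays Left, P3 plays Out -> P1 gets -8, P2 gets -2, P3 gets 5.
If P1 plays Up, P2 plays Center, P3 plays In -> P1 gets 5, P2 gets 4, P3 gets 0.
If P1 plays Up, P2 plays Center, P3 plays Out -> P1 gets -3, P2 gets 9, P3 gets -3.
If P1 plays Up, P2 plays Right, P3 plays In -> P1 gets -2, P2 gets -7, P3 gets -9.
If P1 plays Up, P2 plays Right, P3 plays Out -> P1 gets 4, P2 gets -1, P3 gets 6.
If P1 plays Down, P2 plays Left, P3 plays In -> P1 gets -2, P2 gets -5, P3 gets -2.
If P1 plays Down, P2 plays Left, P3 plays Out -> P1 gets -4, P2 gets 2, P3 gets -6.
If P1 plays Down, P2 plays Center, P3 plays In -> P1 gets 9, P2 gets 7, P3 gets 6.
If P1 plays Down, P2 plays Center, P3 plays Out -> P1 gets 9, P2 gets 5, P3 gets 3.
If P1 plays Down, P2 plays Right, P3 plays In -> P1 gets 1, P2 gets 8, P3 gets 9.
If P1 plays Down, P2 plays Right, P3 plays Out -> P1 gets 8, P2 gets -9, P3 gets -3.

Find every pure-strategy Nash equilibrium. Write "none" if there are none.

The unique pure-strategy Nash equilibrium is (Down, Right, In).

(Up, Left, In): P1 can switch to Down (-4 → -2). Not NE.
(Up, Left, Out): P1 can switch to Down (-8 → -4). Not NE.
(Up, Center, In): P1 can switch to Down (5 → 9). Not NE.
(Up, Center, Out): P1 can switch to Down (-3 → 9). Not NE.
(Up, Right, In): P1 can switch to Down (-2 → 1). Not NE.
(Up, Right, Out): P1 can switch to Down (4 → 8). Not NE.
(Down, Right, In): P1 gets 1, best alternative -2; P2 gets 8, best alternative 7; P3 gets 9, best alternative -3. No profitable deviation — NE.
(The remaining 5 profiles each have a profitable deviation by the same check.)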